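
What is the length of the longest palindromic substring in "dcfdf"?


Input: "dcfdf"
Checking substrings for palindromes:
  [2:5] "fdf" (len 3) => palindrome
Longest palindromic substring: "fdf" with length 3

3


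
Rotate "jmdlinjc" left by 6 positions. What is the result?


Input: "jmdlinjc", rotate left by 6
First 6 characters: "jmdlin"
Remaining characters: "jc"
Concatenate remaining + first: "jc" + "jmdlin" = "jcjmdlin"

jcjmdlin


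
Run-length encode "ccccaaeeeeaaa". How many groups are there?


Input: ccccaaeeeeaaa
Scanning for consecutive runs:
  Group 1: 'c' x 4 (positions 0-3)
  Group 2: 'a' x 2 (positions 4-5)
  Group 3: 'e' x 4 (positions 6-9)
  Group 4: 'a' x 3 (positions 10-12)
Total groups: 4

4


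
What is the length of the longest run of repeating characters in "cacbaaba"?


Input: "cacbaaba"
Scanning for longest run:
  Position 1 ('a'): new char, reset run to 1
  Position 2 ('c'): new char, reset run to 1
  Position 3 ('b'): new char, reset run to 1
  Position 4 ('a'): new char, reset run to 1
  Position 5 ('a'): continues run of 'a', length=2
  Position 6 ('b'): new char, reset run to 1
  Position 7 ('a'): new char, reset run to 1
Longest run: 'a' with length 2

2


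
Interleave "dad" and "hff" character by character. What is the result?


Interleaving "dad" and "hff":
  Position 0: 'd' from first, 'h' from second => "dh"
  Position 1: 'a' from first, 'f' from second => "af"
  Position 2: 'd' from first, 'f' from second => "df"
Result: dhafdf

dhafdf


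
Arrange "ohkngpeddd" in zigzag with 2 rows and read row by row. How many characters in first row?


Zigzag "ohkngpeddd" into 2 rows:
Placing characters:
  'o' => row 0
  'h' => row 1
  'k' => row 0
  'n' => row 1
  'g' => row 0
  'p' => row 1
  'e' => row 0
  'd' => row 1
  'd' => row 0
  'd' => row 1
Rows:
  Row 0: "okged"
  Row 1: "hnpdd"
First row length: 5

5


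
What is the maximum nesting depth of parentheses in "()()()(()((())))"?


Input: "()()()(()((())))"
Tracking depth:
  Position 0 '(': depth becomes 1
  Position 1 ')': depth becomes 0
  Position 2 '(': depth becomes 1
  Position 3 ')': depth becomes 0
  Position 4 '(': depth becomes 1
  Position 5 ')': depth becomes 0
  Position 6 '(': depth becomes 1
  Position 7 '(': depth becomes 2
  Position 8 ')': depth becomes 1
  Position 9 '(': depth becomes 2
  Position 10 '(': depth becomes 3
  Position 11 '(': depth becomes 4
  Position 12 ')': depth becomes 3
  Position 13 ')': depth becomes 2
  Position 14 ')': depth becomes 1
  Position 15 ')': depth becomes 0
Maximum depth reached: 4

4


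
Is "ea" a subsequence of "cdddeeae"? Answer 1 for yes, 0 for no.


Check if "ea" is a subsequence of "cdddeeae"
Greedy scan:
  Position 0 ('c'): no match needed
  Position 1 ('d'): no match needed
  Position 2 ('d'): no match needed
  Position 3 ('d'): no match needed
  Position 4 ('e'): matches sub[0] = 'e'
  Position 5 ('e'): no match needed
  Position 6 ('a'): matches sub[1] = 'a'
  Position 7 ('e'): no match needed
All 2 characters matched => is a subsequence

1


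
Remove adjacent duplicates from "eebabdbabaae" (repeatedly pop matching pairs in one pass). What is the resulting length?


Input: eebabdbabaae
Stack-based adjacent duplicate removal:
  Read 'e': push. Stack: e
  Read 'e': matches stack top 'e' => pop. Stack: (empty)
  Read 'b': push. Stack: b
  Read 'a': push. Stack: ba
  Read 'b': push. Stack: bab
  Read 'd': push. Stack: babd
  Read 'b': push. Stack: babdb
  Read 'a': push. Stack: babdba
  Read 'b': push. Stack: babdbab
  Read 'a': push. Stack: babdbaba
  Read 'a': matches stack top 'a' => pop. Stack: babdbab
  Read 'e': push. Stack: babdbabe
Final stack: "babdbabe" (length 8)

8


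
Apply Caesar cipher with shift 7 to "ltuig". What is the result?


Caesar cipher: shift "ltuig" by 7
  'l' (pos 11) + 7 = pos 18 = 's'
  't' (pos 19) + 7 = pos 0 = 'a'
  'u' (pos 20) + 7 = pos 1 = 'b'
  'i' (pos 8) + 7 = pos 15 = 'p'
  'g' (pos 6) + 7 = pos 13 = 'n'
Result: sabpn

sabpn


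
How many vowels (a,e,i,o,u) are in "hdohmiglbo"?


Input: hdohmiglbo
Checking each character:
  'h' at position 0: consonant
  'd' at position 1: consonant
  'o' at position 2: vowel (running total: 1)
  'h' at position 3: consonant
  'm' at position 4: consonant
  'i' at position 5: vowel (running total: 2)
  'g' at position 6: consonant
  'l' at position 7: consonant
  'b' at position 8: consonant
  'o' at position 9: vowel (running total: 3)
Total vowels: 3

3


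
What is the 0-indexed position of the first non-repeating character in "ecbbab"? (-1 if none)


Input: ecbbab
Character frequencies:
  'a': 1
  'b': 3
  'c': 1
  'e': 1
Scanning left to right for freq == 1:
  Position 0 ('e'): unique! => answer = 0

0


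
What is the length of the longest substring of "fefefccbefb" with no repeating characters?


Input: "fefefccbefb"
Sliding window (track last position of each char):
  Position 0 ('f'): window [0,0] length 1 -- new best
  Position 1 ('e'): window [0,1] length 2 -- new best
  Position 2 ('f'): repeat (last at 0), move window start to 1
  Position 2 ('f'): window [1,2] length 2
  Position 3 ('e'): repeat (last at 1), move window start to 2
  Position 3 ('e'): window [2,3] length 2
  Position 4 ('f'): repeat (last at 2), move window start to 3
  Position 4 ('f'): window [3,4] length 2
  Position 5 ('c'): window [3,5] length 3 -- new best
  Position 6 ('c'): repeat (last at 5), move window start to 6
  Position 6 ('c'): window [6,6] length 1
  Position 7 ('b'): window [6,7] length 2
  Position 8 ('e'): window [6,8] length 3
  Position 9 ('f'): window [6,9] length 4 -- new best
  Position 10 ('b'): repeat (last at 7), move window start to 8
  Position 10 ('b'): window [8,10] length 3
Longest substring with no repeats: "cbef" with length 4

4


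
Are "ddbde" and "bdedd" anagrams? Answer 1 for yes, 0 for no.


Strings: "ddbde", "bdedd"
Sorted first:  bddde
Sorted second: bddde
Sorted forms match => anagrams

1


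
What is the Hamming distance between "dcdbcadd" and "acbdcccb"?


Comparing "dcdbcadd" and "acbdcccb" position by position:
  Position 0: 'd' vs 'a' => differ
  Position 1: 'c' vs 'c' => same
  Position 2: 'd' vs 'b' => differ
  Position 3: 'b' vs 'd' => differ
  Position 4: 'c' vs 'c' => same
  Position 5: 'a' vs 'c' => differ
  Position 6: 'd' vs 'c' => differ
  Position 7: 'd' vs 'b' => differ
Total differences (Hamming distance): 6

6


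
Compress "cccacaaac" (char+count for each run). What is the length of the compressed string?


Input: cccacaaac
Runs:
  'c' x 3 => "c3"
  'a' x 1 => "a1"
  'c' x 1 => "c1"
  'a' x 3 => "a3"
  'c' x 1 => "c1"
Compressed: "c3a1c1a3c1"
Compressed length: 10

10


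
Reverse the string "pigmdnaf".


Input: pigmdnaf
Reading characters right to left:
  Position 7: 'f'
  Position 6: 'a'
  Position 5: 'n'
  Position 4: 'd'
  Position 3: 'm'
  Position 2: 'g'
  Position 1: 'i'
  Position 0: 'p'
Reversed: fandmgip

fandmgip


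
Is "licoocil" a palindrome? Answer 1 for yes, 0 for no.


Input: licoocil
Reversed: licoocil
  Compare pos 0 ('l') with pos 7 ('l'): match
  Compare pos 1 ('i') with pos 6 ('i'): match
  Compare pos 2 ('c') with pos 5 ('c'): match
  Compare pos 3 ('o') with pos 4 ('o'): match
Result: palindrome

1


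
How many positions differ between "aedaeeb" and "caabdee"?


Comparing "aedaeeb" and "caabdee" position by position:
  Position 0: 'a' vs 'c' => DIFFER
  Position 1: 'e' vs 'a' => DIFFER
  Position 2: 'd' vs 'a' => DIFFER
  Position 3: 'a' vs 'b' => DIFFER
  Position 4: 'e' vs 'd' => DIFFER
  Position 5: 'e' vs 'e' => same
  Position 6: 'b' vs 'e' => DIFFER
Positions that differ: 6

6


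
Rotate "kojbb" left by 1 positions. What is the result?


Input: "kojbb", rotate left by 1
First 1 characters: "k"
Remaining characters: "ojbb"
Concatenate remaining + first: "ojbb" + "k" = "ojbbk"

ojbbk


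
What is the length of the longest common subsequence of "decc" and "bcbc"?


LCS of "decc" and "bcbc"
DP table:
           b    c    b    c
      0    0    0    0    0
  d   0    0    0    0    0
  e   0    0    0    0    0
  c   0    0    1    1    1
  c   0    0    1    1    2
LCS length = dp[4][4] = 2

2


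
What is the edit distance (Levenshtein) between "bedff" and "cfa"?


Computing edit distance: "bedff" -> "cfa"
DP table:
           c    f    a
      0    1    2    3
  b   1    1    2    3
  e   2    2    2    3
  d   3    3    3    3
  f   4    4    3    4
  f   5    5    4    4
Edit distance = dp[5][3] = 4

4


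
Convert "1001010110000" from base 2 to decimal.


Input: "1001010110000" in base 2
Positional expansion:
  Digit '1' (value 1) x 2^12 = 4096
  Digit '0' (value 0) x 2^11 = 0
  Digit '0' (value 0) x 2^10 = 0
  Digit '1' (value 1) x 2^9 = 512
  Digit '0' (value 0) x 2^8 = 0
  Digit '1' (value 1) x 2^7 = 128
  Digit '0' (value 0) x 2^6 = 0
  Digit '1' (value 1) x 2^5 = 32
  Digit '1' (value 1) x 2^4 = 16
  Digit '0' (value 0) x 2^3 = 0
  Digit '0' (value 0) x 2^2 = 0
  Digit '0' (value 0) x 2^1 = 0
  Digit '0' (value 0) x 2^0 = 0
Sum = 4784

4784


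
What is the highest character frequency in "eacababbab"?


Input: eacababbab
Character counts:
  'a': 4
  'b': 4
  'c': 1
  'e': 1
Maximum frequency: 4

4


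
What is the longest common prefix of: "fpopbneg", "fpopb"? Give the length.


Words: fpopbneg, fpopb
  Position 0: all 'f' => match
  Position 1: all 'p' => match
  Position 2: all 'o' => match
  Position 3: all 'p' => match
  Position 4: all 'b' => match
LCP = "fpopb" (length 5)

5


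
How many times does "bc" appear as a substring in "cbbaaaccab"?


Searching for "bc" in "cbbaaaccab"
Scanning each position:
  Position 0: "cb" => no
  Position 1: "bb" => no
  Position 2: "ba" => no
  Position 3: "aa" => no
  Position 4: "aa" => no
  Position 5: "ac" => no
  Position 6: "cc" => no
  Position 7: "ca" => no
  Position 8: "ab" => no
Total occurrences: 0

0


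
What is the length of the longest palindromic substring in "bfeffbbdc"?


Input: "bfeffbbdc"
Checking substrings for palindromes:
  [1:4] "fef" (len 3) => palindrome
  [3:5] "ff" (len 2) => palindrome
  [5:7] "bb" (len 2) => palindrome
Longest palindromic substring: "fef" with length 3

3


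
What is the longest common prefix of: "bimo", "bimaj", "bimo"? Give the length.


Words: bimo, bimaj, bimo
  Position 0: all 'b' => match
  Position 1: all 'i' => match
  Position 2: all 'm' => match
  Position 3: ('o', 'a', 'o') => mismatch, stop
LCP = "bim" (length 3)

3


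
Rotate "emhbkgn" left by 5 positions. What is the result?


Input: "emhbkgn", rotate left by 5
First 5 characters: "emhbk"
Remaining characters: "gn"
Concatenate remaining + first: "gn" + "emhbk" = "gnemhbk"

gnemhbk


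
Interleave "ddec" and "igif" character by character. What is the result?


Interleaving "ddec" and "igif":
  Position 0: 'd' from first, 'i' from second => "di"
  Position 1: 'd' from first, 'g' from second => "dg"
  Position 2: 'e' from first, 'i' from second => "ei"
  Position 3: 'c' from first, 'f' from second => "cf"
Result: didgeicf

didgeicf


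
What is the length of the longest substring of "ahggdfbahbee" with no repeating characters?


Input: "ahggdfbahbee"
Sliding window (track last position of each char):
  Position 0 ('a'): window [0,0] length 1 -- new best
  Position 1 ('h'): window [0,1] length 2 -- new best
  Position 2 ('g'): window [0,2] length 3 -- new best
  Position 3 ('g'): repeat (last at 2), move window start to 3
  Position 3 ('g'): window [3,3] length 1
  Position 4 ('d'): window [3,4] length 2
  Position 5 ('f'): window [3,5] length 3
  Position 6 ('b'): window [3,6] length 4 -- new best
  Position 7 ('a'): window [3,7] length 5 -- new best
  Position 8 ('h'): window [3,8] length 6 -- new best
  Position 9 ('b'): repeat (last at 6), move window start to 7
  Position 9 ('b'): window [7,9] length 3
  Position 10 ('e'): window [7,10] length 4
  Position 11 ('e'): repeat (last at 10), move window start to 11
  Position 11 ('e'): window [11,11] length 1
Longest substring with no repeats: "gdfbah" with length 6

6


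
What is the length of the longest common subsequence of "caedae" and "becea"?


LCS of "caedae" and "becea"
DP table:
           b    e    c    e    a
      0    0    0    0    0    0
  c   0    0    0    1    1    1
  a   0    0    0    1    1    2
  e   0    0    1    1    2    2
  d   0    0    1    1    2    2
  a   0    0    1    1    2    3
  e   0    0    1    1    2    3
LCS length = dp[6][5] = 3

3


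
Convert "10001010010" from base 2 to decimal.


Input: "10001010010" in base 2
Positional expansion:
  Digit '1' (value 1) x 2^10 = 1024
  Digit '0' (value 0) x 2^9 = 0
  Digit '0' (value 0) x 2^8 = 0
  Digit '0' (value 0) x 2^7 = 0
  Digit '1' (value 1) x 2^6 = 64
  Digit '0' (value 0) x 2^5 = 0
  Digit '1' (value 1) x 2^4 = 16
  Digit '0' (value 0) x 2^3 = 0
  Digit '0' (value 0) x 2^2 = 0
  Digit '1' (value 1) x 2^1 = 2
  Digit '0' (value 0) x 2^0 = 0
Sum = 1106

1106


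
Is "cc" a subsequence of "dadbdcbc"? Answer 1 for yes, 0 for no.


Check if "cc" is a subsequence of "dadbdcbc"
Greedy scan:
  Position 0 ('d'): no match needed
  Position 1 ('a'): no match needed
  Position 2 ('d'): no match needed
  Position 3 ('b'): no match needed
  Position 4 ('d'): no match needed
  Position 5 ('c'): matches sub[0] = 'c'
  Position 6 ('b'): no match needed
  Position 7 ('c'): matches sub[1] = 'c'
All 2 characters matched => is a subsequence

1


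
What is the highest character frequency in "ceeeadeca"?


Input: ceeeadeca
Character counts:
  'a': 2
  'c': 2
  'd': 1
  'e': 4
Maximum frequency: 4

4


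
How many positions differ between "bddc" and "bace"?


Comparing "bddc" and "bace" position by position:
  Position 0: 'b' vs 'b' => same
  Position 1: 'd' vs 'a' => DIFFER
  Position 2: 'd' vs 'c' => DIFFER
  Position 3: 'c' vs 'e' => DIFFER
Positions that differ: 3

3


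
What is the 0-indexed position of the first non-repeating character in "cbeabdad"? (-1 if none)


Input: cbeabdad
Character frequencies:
  'a': 2
  'b': 2
  'c': 1
  'd': 2
  'e': 1
Scanning left to right for freq == 1:
  Position 0 ('c'): unique! => answer = 0

0


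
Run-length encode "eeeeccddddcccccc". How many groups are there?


Input: eeeeccddddcccccc
Scanning for consecutive runs:
  Group 1: 'e' x 4 (positions 0-3)
  Group 2: 'c' x 2 (positions 4-5)
  Group 3: 'd' x 4 (positions 6-9)
  Group 4: 'c' x 6 (positions 10-15)
Total groups: 4

4


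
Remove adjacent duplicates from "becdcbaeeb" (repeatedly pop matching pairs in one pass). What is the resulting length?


Input: becdcbaeeb
Stack-based adjacent duplicate removal:
  Read 'b': push. Stack: b
  Read 'e': push. Stack: be
  Read 'c': push. Stack: bec
  Read 'd': push. Stack: becd
  Read 'c': push. Stack: becdc
  Read 'b': push. Stack: becdcb
  Read 'a': push. Stack: becdcba
  Read 'e': push. Stack: becdcbae
  Read 'e': matches stack top 'e' => pop. Stack: becdcba
  Read 'b': push. Stack: becdcbab
Final stack: "becdcbab" (length 8)

8


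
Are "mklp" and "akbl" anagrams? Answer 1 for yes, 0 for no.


Strings: "mklp", "akbl"
Sorted first:  klmp
Sorted second: abkl
Differ at position 0: 'k' vs 'a' => not anagrams

0


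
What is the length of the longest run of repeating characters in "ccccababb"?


Input: "ccccababb"
Scanning for longest run:
  Position 1 ('c'): continues run of 'c', length=2
  Position 2 ('c'): continues run of 'c', length=3
  Position 3 ('c'): continues run of 'c', length=4
  Position 4 ('a'): new char, reset run to 1
  Position 5 ('b'): new char, reset run to 1
  Position 6 ('a'): new char, reset run to 1
  Position 7 ('b'): new char, reset run to 1
  Position 8 ('b'): continues run of 'b', length=2
Longest run: 'c' with length 4

4


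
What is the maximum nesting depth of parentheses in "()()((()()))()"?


Input: "()()((()()))()"
Tracking depth:
  Position 0 '(': depth becomes 1
  Position 1 ')': depth becomes 0
  Position 2 '(': depth becomes 1
  Position 3 ')': depth becomes 0
  Position 4 '(': depth becomes 1
  Position 5 '(': depth becomes 2
  Position 6 '(': depth becomes 3
  Position 7 ')': depth becomes 2
  Position 8 '(': depth becomes 3
  Position 9 ')': depth becomes 2
  Position 10 ')': depth becomes 1
  Position 11 ')': depth becomes 0
  Position 12 '(': depth becomes 1
  Position 13 ')': depth becomes 0
Maximum depth reached: 3

3


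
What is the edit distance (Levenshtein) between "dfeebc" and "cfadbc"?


Computing edit distance: "dfeebc" -> "cfadbc"
DP table:
           c    f    a    d    b    c
      0    1    2    3    4    5    6
  d   1    1    2    3    3    4    5
  f   2    2    1    2    3    4    5
  e   3    3    2    2    3    4    5
  e   4    4    3    3    3    4    5
  b   5    5    4    4    4    3    4
  c   6    5    5    5    5    4    3
Edit distance = dp[6][6] = 3

3


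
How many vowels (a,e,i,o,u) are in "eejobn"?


Input: eejobn
Checking each character:
  'e' at position 0: vowel (running total: 1)
  'e' at position 1: vowel (running total: 2)
  'j' at position 2: consonant
  'o' at position 3: vowel (running total: 3)
  'b' at position 4: consonant
  'n' at position 5: consonant
Total vowels: 3

3


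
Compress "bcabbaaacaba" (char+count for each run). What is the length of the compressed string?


Input: bcabbaaacaba
Runs:
  'b' x 1 => "b1"
  'c' x 1 => "c1"
  'a' x 1 => "a1"
  'b' x 2 => "b2"
  'a' x 3 => "a3"
  'c' x 1 => "c1"
  'a' x 1 => "a1"
  'b' x 1 => "b1"
  'a' x 1 => "a1"
Compressed: "b1c1a1b2a3c1a1b1a1"
Compressed length: 18

18


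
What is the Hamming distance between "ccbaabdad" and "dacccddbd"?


Comparing "ccbaabdad" and "dacccddbd" position by position:
  Position 0: 'c' vs 'd' => differ
  Position 1: 'c' vs 'a' => differ
  Position 2: 'b' vs 'c' => differ
  Position 3: 'a' vs 'c' => differ
  Position 4: 'a' vs 'c' => differ
  Position 5: 'b' vs 'd' => differ
  Position 6: 'd' vs 'd' => same
  Position 7: 'a' vs 'b' => differ
  Position 8: 'd' vs 'd' => same
Total differences (Hamming distance): 7

7


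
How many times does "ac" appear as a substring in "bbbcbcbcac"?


Searching for "ac" in "bbbcbcbcac"
Scanning each position:
  Position 0: "bb" => no
  Position 1: "bb" => no
  Position 2: "bc" => no
  Position 3: "cb" => no
  Position 4: "bc" => no
  Position 5: "cb" => no
  Position 6: "bc" => no
  Position 7: "ca" => no
  Position 8: "ac" => MATCH
Total occurrences: 1

1


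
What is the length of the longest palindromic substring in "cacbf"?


Input: "cacbf"
Checking substrings for palindromes:
  [0:3] "cac" (len 3) => palindrome
Longest palindromic substring: "cac" with length 3

3


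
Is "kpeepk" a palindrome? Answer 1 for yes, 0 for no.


Input: kpeepk
Reversed: kpeepk
  Compare pos 0 ('k') with pos 5 ('k'): match
  Compare pos 1 ('p') with pos 4 ('p'): match
  Compare pos 2 ('e') with pos 3 ('e'): match
Result: palindrome

1


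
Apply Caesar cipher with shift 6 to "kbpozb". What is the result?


Caesar cipher: shift "kbpozb" by 6
  'k' (pos 10) + 6 = pos 16 = 'q'
  'b' (pos 1) + 6 = pos 7 = 'h'
  'p' (pos 15) + 6 = pos 21 = 'v'
  'o' (pos 14) + 6 = pos 20 = 'u'
  'z' (pos 25) + 6 = pos 5 = 'f'
  'b' (pos 1) + 6 = pos 7 = 'h'
Result: qhvufh

qhvufh


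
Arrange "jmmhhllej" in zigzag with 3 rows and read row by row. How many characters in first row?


Zigzag "jmmhhllej" into 3 rows:
Placing characters:
  'j' => row 0
  'm' => row 1
  'm' => row 2
  'h' => row 1
  'h' => row 0
  'l' => row 1
  'l' => row 2
  'e' => row 1
  'j' => row 0
Rows:
  Row 0: "jhj"
  Row 1: "mhle"
  Row 2: "ml"
First row length: 3

3


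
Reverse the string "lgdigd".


Input: lgdigd
Reading characters right to left:
  Position 5: 'd'
  Position 4: 'g'
  Position 3: 'i'
  Position 2: 'd'
  Position 1: 'g'
  Position 0: 'l'
Reversed: dgidgl

dgidgl


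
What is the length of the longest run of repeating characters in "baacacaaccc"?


Input: "baacacaaccc"
Scanning for longest run:
  Position 1 ('a'): new char, reset run to 1
  Position 2 ('a'): continues run of 'a', length=2
  Position 3 ('c'): new char, reset run to 1
  Position 4 ('a'): new char, reset run to 1
  Position 5 ('c'): new char, reset run to 1
  Position 6 ('a'): new char, reset run to 1
  Position 7 ('a'): continues run of 'a', length=2
  Position 8 ('c'): new char, reset run to 1
  Position 9 ('c'): continues run of 'c', length=2
  Position 10 ('c'): continues run of 'c', length=3
Longest run: 'c' with length 3

3


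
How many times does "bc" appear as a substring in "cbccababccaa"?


Searching for "bc" in "cbccababccaa"
Scanning each position:
  Position 0: "cb" => no
  Position 1: "bc" => MATCH
  Position 2: "cc" => no
  Position 3: "ca" => no
  Position 4: "ab" => no
  Position 5: "ba" => no
  Position 6: "ab" => no
  Position 7: "bc" => MATCH
  Position 8: "cc" => no
  Position 9: "ca" => no
  Position 10: "aa" => no
Total occurrences: 2

2


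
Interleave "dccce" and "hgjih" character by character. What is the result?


Interleaving "dccce" and "hgjih":
  Position 0: 'd' from first, 'h' from second => "dh"
  Position 1: 'c' from first, 'g' from second => "cg"
  Position 2: 'c' from first, 'j' from second => "cj"
  Position 3: 'c' from first, 'i' from second => "ci"
  Position 4: 'e' from first, 'h' from second => "eh"
Result: dhcgcjcieh

dhcgcjcieh


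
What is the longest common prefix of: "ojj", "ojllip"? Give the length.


Words: ojj, ojllip
  Position 0: all 'o' => match
  Position 1: all 'j' => match
  Position 2: ('j', 'l') => mismatch, stop
LCP = "oj" (length 2)

2


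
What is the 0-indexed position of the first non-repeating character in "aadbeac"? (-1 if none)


Input: aadbeac
Character frequencies:
  'a': 3
  'b': 1
  'c': 1
  'd': 1
  'e': 1
Scanning left to right for freq == 1:
  Position 0 ('a'): freq=3, skip
  Position 1 ('a'): freq=3, skip
  Position 2 ('d'): unique! => answer = 2

2


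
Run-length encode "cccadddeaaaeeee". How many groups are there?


Input: cccadddeaaaeeee
Scanning for consecutive runs:
  Group 1: 'c' x 3 (positions 0-2)
  Group 2: 'a' x 1 (positions 3-3)
  Group 3: 'd' x 3 (positions 4-6)
  Group 4: 'e' x 1 (positions 7-7)
  Group 5: 'a' x 3 (positions 8-10)
  Group 6: 'e' x 4 (positions 11-14)
Total groups: 6

6


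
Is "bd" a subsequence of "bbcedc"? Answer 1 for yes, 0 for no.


Check if "bd" is a subsequence of "bbcedc"
Greedy scan:
  Position 0 ('b'): matches sub[0] = 'b'
  Position 1 ('b'): no match needed
  Position 2 ('c'): no match needed
  Position 3 ('e'): no match needed
  Position 4 ('d'): matches sub[1] = 'd'
  Position 5 ('c'): no match needed
All 2 characters matched => is a subsequence

1


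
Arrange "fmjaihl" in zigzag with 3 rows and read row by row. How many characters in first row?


Zigzag "fmjaihl" into 3 rows:
Placing characters:
  'f' => row 0
  'm' => row 1
  'j' => row 2
  'a' => row 1
  'i' => row 0
  'h' => row 1
  'l' => row 2
Rows:
  Row 0: "fi"
  Row 1: "mah"
  Row 2: "jl"
First row length: 2

2


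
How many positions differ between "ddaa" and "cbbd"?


Comparing "ddaa" and "cbbd" position by position:
  Position 0: 'd' vs 'c' => DIFFER
  Position 1: 'd' vs 'b' => DIFFER
  Position 2: 'a' vs 'b' => DIFFER
  Position 3: 'a' vs 'd' => DIFFER
Positions that differ: 4

4


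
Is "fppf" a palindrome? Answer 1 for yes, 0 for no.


Input: fppf
Reversed: fppf
  Compare pos 0 ('f') with pos 3 ('f'): match
  Compare pos 1 ('p') with pos 2 ('p'): match
Result: palindrome

1


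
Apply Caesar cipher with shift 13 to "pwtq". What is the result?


Caesar cipher: shift "pwtq" by 13
  'p' (pos 15) + 13 = pos 2 = 'c'
  'w' (pos 22) + 13 = pos 9 = 'j'
  't' (pos 19) + 13 = pos 6 = 'g'
  'q' (pos 16) + 13 = pos 3 = 'd'
Result: cjgd

cjgd


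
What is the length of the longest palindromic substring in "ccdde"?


Input: "ccdde"
Checking substrings for palindromes:
  [0:2] "cc" (len 2) => palindrome
  [2:4] "dd" (len 2) => palindrome
Longest palindromic substring: "cc" with length 2

2


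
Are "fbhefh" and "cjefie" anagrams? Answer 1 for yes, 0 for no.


Strings: "fbhefh", "cjefie"
Sorted first:  beffhh
Sorted second: ceefij
Differ at position 0: 'b' vs 'c' => not anagrams

0


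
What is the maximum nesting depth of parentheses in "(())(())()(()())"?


Input: "(())(())()(()())"
Tracking depth:
  Position 0 '(': depth becomes 1
  Position 1 '(': depth becomes 2
  Position 2 ')': depth becomes 1
  Position 3 ')': depth becomes 0
  Position 4 '(': depth becomes 1
  Position 5 '(': depth becomes 2
  Position 6 ')': depth becomes 1
  Position 7 ')': depth becomes 0
  Position 8 '(': depth becomes 1
  Position 9 ')': depth becomes 0
  Position 10 '(': depth becomes 1
  Position 11 '(': depth becomes 2
  Position 12 ')': depth becomes 1
  Position 13 '(': depth becomes 2
  Position 14 ')': depth becomes 1
  Position 15 ')': depth becomes 0
Maximum depth reached: 2

2


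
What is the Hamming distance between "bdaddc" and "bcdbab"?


Comparing "bdaddc" and "bcdbab" position by position:
  Position 0: 'b' vs 'b' => same
  Position 1: 'd' vs 'c' => differ
  Position 2: 'a' vs 'd' => differ
  Position 3: 'd' vs 'b' => differ
  Position 4: 'd' vs 'a' => differ
  Position 5: 'c' vs 'b' => differ
Total differences (Hamming distance): 5

5


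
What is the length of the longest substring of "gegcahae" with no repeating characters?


Input: "gegcahae"
Sliding window (track last position of each char):
  Position 0 ('g'): window [0,0] length 1 -- new best
  Position 1 ('e'): window [0,1] length 2 -- new best
  Position 2 ('g'): repeat (last at 0), move window start to 1
  Position 2 ('g'): window [1,2] length 2
  Position 3 ('c'): window [1,3] length 3 -- new best
  Position 4 ('a'): window [1,4] length 4 -- new best
  Position 5 ('h'): window [1,5] length 5 -- new best
  Position 6 ('a'): repeat (last at 4), move window start to 5
  Position 6 ('a'): window [5,6] length 2
  Position 7 ('e'): window [5,7] length 3
Longest substring with no repeats: "egcah" with length 5

5


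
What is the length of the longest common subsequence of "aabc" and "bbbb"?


LCS of "aabc" and "bbbb"
DP table:
           b    b    b    b
      0    0    0    0    0
  a   0    0    0    0    0
  a   0    0    0    0    0
  b   0    1    1    1    1
  c   0    1    1    1    1
LCS length = dp[4][4] = 1

1


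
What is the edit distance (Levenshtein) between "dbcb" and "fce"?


Computing edit distance: "dbcb" -> "fce"
DP table:
           f    c    e
      0    1    2    3
  d   1    1    2    3
  b   2    2    2    3
  c   3    3    2    3
  b   4    4    3    3
Edit distance = dp[4][3] = 3

3


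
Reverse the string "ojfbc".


Input: ojfbc
Reading characters right to left:
  Position 4: 'c'
  Position 3: 'b'
  Position 2: 'f'
  Position 1: 'j'
  Position 0: 'o'
Reversed: cbfjo

cbfjo


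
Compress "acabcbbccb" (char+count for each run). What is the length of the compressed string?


Input: acabcbbccb
Runs:
  'a' x 1 => "a1"
  'c' x 1 => "c1"
  'a' x 1 => "a1"
  'b' x 1 => "b1"
  'c' x 1 => "c1"
  'b' x 2 => "b2"
  'c' x 2 => "c2"
  'b' x 1 => "b1"
Compressed: "a1c1a1b1c1b2c2b1"
Compressed length: 16

16


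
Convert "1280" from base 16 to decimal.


Input: "1280" in base 16
Positional expansion:
  Digit '1' (value 1) x 16^3 = 4096
  Digit '2' (value 2) x 16^2 = 512
  Digit '8' (value 8) x 16^1 = 128
  Digit '0' (value 0) x 16^0 = 0
Sum = 4736

4736


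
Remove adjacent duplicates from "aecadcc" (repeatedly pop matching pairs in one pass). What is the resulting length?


Input: aecadcc
Stack-based adjacent duplicate removal:
  Read 'a': push. Stack: a
  Read 'e': push. Stack: ae
  Read 'c': push. Stack: aec
  Read 'a': push. Stack: aeca
  Read 'd': push. Stack: aecad
  Read 'c': push. Stack: aecadc
  Read 'c': matches stack top 'c' => pop. Stack: aecad
Final stack: "aecad" (length 5)

5


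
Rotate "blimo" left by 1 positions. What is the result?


Input: "blimo", rotate left by 1
First 1 characters: "b"
Remaining characters: "limo"
Concatenate remaining + first: "limo" + "b" = "limob"

limob


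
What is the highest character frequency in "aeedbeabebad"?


Input: aeedbeabebad
Character counts:
  'a': 3
  'b': 3
  'd': 2
  'e': 4
Maximum frequency: 4

4


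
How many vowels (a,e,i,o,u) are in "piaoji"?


Input: piaoji
Checking each character:
  'p' at position 0: consonant
  'i' at position 1: vowel (running total: 1)
  'a' at position 2: vowel (running total: 2)
  'o' at position 3: vowel (running total: 3)
  'j' at position 4: consonant
  'i' at position 5: vowel (running total: 4)
Total vowels: 4

4


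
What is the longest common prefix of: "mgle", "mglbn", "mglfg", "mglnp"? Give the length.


Words: mgle, mglbn, mglfg, mglnp
  Position 0: all 'm' => match
  Position 1: all 'g' => match
  Position 2: all 'l' => match
  Position 3: ('e', 'b', 'f', 'n') => mismatch, stop
LCP = "mgl" (length 3)

3


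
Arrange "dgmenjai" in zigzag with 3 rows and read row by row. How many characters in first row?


Zigzag "dgmenjai" into 3 rows:
Placing characters:
  'd' => row 0
  'g' => row 1
  'm' => row 2
  'e' => row 1
  'n' => row 0
  'j' => row 1
  'a' => row 2
  'i' => row 1
Rows:
  Row 0: "dn"
  Row 1: "geji"
  Row 2: "ma"
First row length: 2

2


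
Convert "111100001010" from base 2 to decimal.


Input: "111100001010" in base 2
Positional expansion:
  Digit '1' (value 1) x 2^11 = 2048
  Digit '1' (value 1) x 2^10 = 1024
  Digit '1' (value 1) x 2^9 = 512
  Digit '1' (value 1) x 2^8 = 256
  Digit '0' (value 0) x 2^7 = 0
  Digit '0' (value 0) x 2^6 = 0
  Digit '0' (value 0) x 2^5 = 0
  Digit '0' (value 0) x 2^4 = 0
  Digit '1' (value 1) x 2^3 = 8
  Digit '0' (value 0) x 2^2 = 0
  Digit '1' (value 1) x 2^1 = 2
  Digit '0' (value 0) x 2^0 = 0
Sum = 3850

3850


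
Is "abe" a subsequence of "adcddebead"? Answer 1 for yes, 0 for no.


Check if "abe" is a subsequence of "adcddebead"
Greedy scan:
  Position 0 ('a'): matches sub[0] = 'a'
  Position 1 ('d'): no match needed
  Position 2 ('c'): no match needed
  Position 3 ('d'): no match needed
  Position 4 ('d'): no match needed
  Position 5 ('e'): no match needed
  Position 6 ('b'): matches sub[1] = 'b'
  Position 7 ('e'): matches sub[2] = 'e'
  Position 8 ('a'): no match needed
  Position 9 ('d'): no match needed
All 3 characters matched => is a subsequence

1


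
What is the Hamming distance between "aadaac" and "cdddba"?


Comparing "aadaac" and "cdddba" position by position:
  Position 0: 'a' vs 'c' => differ
  Position 1: 'a' vs 'd' => differ
  Position 2: 'd' vs 'd' => same
  Position 3: 'a' vs 'd' => differ
  Position 4: 'a' vs 'b' => differ
  Position 5: 'c' vs 'a' => differ
Total differences (Hamming distance): 5

5


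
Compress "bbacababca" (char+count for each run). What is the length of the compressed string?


Input: bbacababca
Runs:
  'b' x 2 => "b2"
  'a' x 1 => "a1"
  'c' x 1 => "c1"
  'a' x 1 => "a1"
  'b' x 1 => "b1"
  'a' x 1 => "a1"
  'b' x 1 => "b1"
  'c' x 1 => "c1"
  'a' x 1 => "a1"
Compressed: "b2a1c1a1b1a1b1c1a1"
Compressed length: 18

18


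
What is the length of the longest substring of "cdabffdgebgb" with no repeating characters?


Input: "cdabffdgebgb"
Sliding window (track last position of each char):
  Position 0 ('c'): window [0,0] length 1 -- new best
  Position 1 ('d'): window [0,1] length 2 -- new best
  Position 2 ('a'): window [0,2] length 3 -- new best
  Position 3 ('b'): window [0,3] length 4 -- new best
  Position 4 ('f'): window [0,4] length 5 -- new best
  Position 5 ('f'): repeat (last at 4), move window start to 5
  Position 5 ('f'): window [5,5] length 1
  Position 6 ('d'): window [5,6] length 2
  Position 7 ('g'): window [5,7] length 3
  Position 8 ('e'): window [5,8] length 4
  Position 9 ('b'): window [5,9] length 5
  Position 10 ('g'): repeat (last at 7), move window start to 8
  Position 10 ('g'): window [8,10] length 3
  Position 11 ('b'): repeat (last at 9), move window start to 10
  Position 11 ('b'): window [10,11] length 2
Longest substring with no repeats: "cdabf" with length 5

5


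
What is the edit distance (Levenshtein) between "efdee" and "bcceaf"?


Computing edit distance: "efdee" -> "bcceaf"
DP table:
           b    c    c    e    a    f
      0    1    2    3    4    5    6
  e   1    1    2    3    3    4    5
  f   2    2    2    3    4    4    4
  d   3    3    3    3    4    5    5
  e   4    4    4    4    3    4    5
  e   5    5    5    5    4    4    5
Edit distance = dp[5][6] = 5

5


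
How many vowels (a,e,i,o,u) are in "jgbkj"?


Input: jgbkj
Checking each character:
  'j' at position 0: consonant
  'g' at position 1: consonant
  'b' at position 2: consonant
  'k' at position 3: consonant
  'j' at position 4: consonant
Total vowels: 0

0


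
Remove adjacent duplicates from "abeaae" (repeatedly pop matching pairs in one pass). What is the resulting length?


Input: abeaae
Stack-based adjacent duplicate removal:
  Read 'a': push. Stack: a
  Read 'b': push. Stack: ab
  Read 'e': push. Stack: abe
  Read 'a': push. Stack: abea
  Read 'a': matches stack top 'a' => pop. Stack: abe
  Read 'e': matches stack top 'e' => pop. Stack: ab
Final stack: "ab" (length 2)

2


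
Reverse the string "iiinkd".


Input: iiinkd
Reading characters right to left:
  Position 5: 'd'
  Position 4: 'k'
  Position 3: 'n'
  Position 2: 'i'
  Position 1: 'i'
  Position 0: 'i'
Reversed: dkniii

dkniii


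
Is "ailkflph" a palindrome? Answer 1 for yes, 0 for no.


Input: ailkflph
Reversed: hplfklia
  Compare pos 0 ('a') with pos 7 ('h'): MISMATCH
  Compare pos 1 ('i') with pos 6 ('p'): MISMATCH
  Compare pos 2 ('l') with pos 5 ('l'): match
  Compare pos 3 ('k') with pos 4 ('f'): MISMATCH
Result: not a palindrome

0


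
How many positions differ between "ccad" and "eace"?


Comparing "ccad" and "eace" position by position:
  Position 0: 'c' vs 'e' => DIFFER
  Position 1: 'c' vs 'a' => DIFFER
  Position 2: 'a' vs 'c' => DIFFER
  Position 3: 'd' vs 'e' => DIFFER
Positions that differ: 4

4


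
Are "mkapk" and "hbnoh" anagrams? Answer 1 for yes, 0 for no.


Strings: "mkapk", "hbnoh"
Sorted first:  akkmp
Sorted second: bhhno
Differ at position 0: 'a' vs 'b' => not anagrams

0


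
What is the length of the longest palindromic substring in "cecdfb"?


Input: "cecdfb"
Checking substrings for palindromes:
  [0:3] "cec" (len 3) => palindrome
Longest palindromic substring: "cec" with length 3

3


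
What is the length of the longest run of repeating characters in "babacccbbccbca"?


Input: "babacccbbccbca"
Scanning for longest run:
  Position 1 ('a'): new char, reset run to 1
  Position 2 ('b'): new char, reset run to 1
  Position 3 ('a'): new char, reset run to 1
  Position 4 ('c'): new char, reset run to 1
  Position 5 ('c'): continues run of 'c', length=2
  Position 6 ('c'): continues run of 'c', length=3
  Position 7 ('b'): new char, reset run to 1
  Position 8 ('b'): continues run of 'b', length=2
  Position 9 ('c'): new char, reset run to 1
  Position 10 ('c'): continues run of 'c', length=2
  Position 11 ('b'): new char, reset run to 1
  Position 12 ('c'): new char, reset run to 1
  Position 13 ('a'): new char, reset run to 1
Longest run: 'c' with length 3

3


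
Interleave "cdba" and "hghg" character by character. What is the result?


Interleaving "cdba" and "hghg":
  Position 0: 'c' from first, 'h' from second => "ch"
  Position 1: 'd' from first, 'g' from second => "dg"
  Position 2: 'b' from first, 'h' from second => "bh"
  Position 3: 'a' from first, 'g' from second => "ag"
Result: chdgbhag

chdgbhag


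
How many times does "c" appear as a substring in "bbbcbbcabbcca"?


Searching for "c" in "bbbcbbcabbcca"
Scanning each position:
  Position 0: "b" => no
  Position 1: "b" => no
  Position 2: "b" => no
  Position 3: "c" => MATCH
  Position 4: "b" => no
  Position 5: "b" => no
  Position 6: "c" => MATCH
  Position 7: "a" => no
  Position 8: "b" => no
  Position 9: "b" => no
  Position 10: "c" => MATCH
  Position 11: "c" => MATCH
  Position 12: "a" => no
Total occurrences: 4

4


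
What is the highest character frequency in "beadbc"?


Input: beadbc
Character counts:
  'a': 1
  'b': 2
  'c': 1
  'd': 1
  'e': 1
Maximum frequency: 2

2


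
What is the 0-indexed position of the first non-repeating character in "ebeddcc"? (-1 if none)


Input: ebeddcc
Character frequencies:
  'b': 1
  'c': 2
  'd': 2
  'e': 2
Scanning left to right for freq == 1:
  Position 0 ('e'): freq=2, skip
  Position 1 ('b'): unique! => answer = 1

1


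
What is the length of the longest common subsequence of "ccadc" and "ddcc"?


LCS of "ccadc" and "ddcc"
DP table:
           d    d    c    c
      0    0    0    0    0
  c   0    0    0    1    1
  c   0    0    0    1    2
  a   0    0    0    1    2
  d   0    1    1    1    2
  c   0    1    1    2    2
LCS length = dp[5][4] = 2

2


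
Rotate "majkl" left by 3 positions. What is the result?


Input: "majkl", rotate left by 3
First 3 characters: "maj"
Remaining characters: "kl"
Concatenate remaining + first: "kl" + "maj" = "klmaj"

klmaj


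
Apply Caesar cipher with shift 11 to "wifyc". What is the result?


Caesar cipher: shift "wifyc" by 11
  'w' (pos 22) + 11 = pos 7 = 'h'
  'i' (pos 8) + 11 = pos 19 = 't'
  'f' (pos 5) + 11 = pos 16 = 'q'
  'y' (pos 24) + 11 = pos 9 = 'j'
  'c' (pos 2) + 11 = pos 13 = 'n'
Result: htqjn

htqjn


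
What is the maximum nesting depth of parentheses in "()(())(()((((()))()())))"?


Input: "()(())(()((((()))()())))"
Tracking depth:
  Position 0 '(': depth becomes 1
  Position 1 ')': depth becomes 0
  Position 2 '(': depth becomes 1
  Position 3 '(': depth becomes 2
  Position 4 ')': depth becomes 1
  Position 5 ')': depth becomes 0
  Position 6 '(': depth becomes 1
  Position 7 '(': depth becomes 2
  Position 8 ')': depth becomes 1
  Position 9 '(': depth becomes 2
  Position 10 '(': depth becomes 3
  Position 11 '(': depth becomes 4
  Position 12 '(': depth becomes 5
  Position 13 '(': depth becomes 6
  Position 14 ')': depth becomes 5
  Position 15 ')': depth becomes 4
  Position 16 ')': depth becomes 3
  Position 17 '(': depth becomes 4
  Position 18 ')': depth becomes 3
  Position 19 '(': depth becomes 4
  Position 20 ')': depth becomes 3
  Position 21 ')': depth becomes 2
  Position 22 ')': depth becomes 1
  Position 23 ')': depth becomes 0
Maximum depth reached: 6

6


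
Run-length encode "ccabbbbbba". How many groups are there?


Input: ccabbbbbba
Scanning for consecutive runs:
  Group 1: 'c' x 2 (positions 0-1)
  Group 2: 'a' x 1 (positions 2-2)
  Group 3: 'b' x 6 (positions 3-8)
  Group 4: 'a' x 1 (positions 9-9)
Total groups: 4

4


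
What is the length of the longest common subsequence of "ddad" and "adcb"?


LCS of "ddad" and "adcb"
DP table:
           a    d    c    b
      0    0    0    0    0
  d   0    0    1    1    1
  d   0    0    1    1    1
  a   0    1    1    1    1
  d   0    1    2    2    2
LCS length = dp[4][4] = 2

2


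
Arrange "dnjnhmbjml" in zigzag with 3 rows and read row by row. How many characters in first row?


Zigzag "dnjnhmbjml" into 3 rows:
Placing characters:
  'd' => row 0
  'n' => row 1
  'j' => row 2
  'n' => row 1
  'h' => row 0
  'm' => row 1
  'b' => row 2
  'j' => row 1
  'm' => row 0
  'l' => row 1
Rows:
  Row 0: "dhm"
  Row 1: "nnmjl"
  Row 2: "jb"
First row length: 3

3


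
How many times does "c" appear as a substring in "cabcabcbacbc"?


Searching for "c" in "cabcabcbacbc"
Scanning each position:
  Position 0: "c" => MATCH
  Position 1: "a" => no
  Position 2: "b" => no
  Position 3: "c" => MATCH
  Position 4: "a" => no
  Position 5: "b" => no
  Position 6: "c" => MATCH
  Position 7: "b" => no
  Position 8: "a" => no
  Position 9: "c" => MATCH
  Position 10: "b" => no
  Position 11: "c" => MATCH
Total occurrences: 5

5


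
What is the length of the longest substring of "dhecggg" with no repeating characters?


Input: "dhecggg"
Sliding window (track last position of each char):
  Position 0 ('d'): window [0,0] length 1 -- new best
  Position 1 ('h'): window [0,1] length 2 -- new best
  Position 2 ('e'): window [0,2] length 3 -- new best
  Position 3 ('c'): window [0,3] length 4 -- new best
  Position 4 ('g'): window [0,4] length 5 -- new best
  Position 5 ('g'): repeat (last at 4), move window start to 5
  Position 5 ('g'): window [5,5] length 1
  Position 6 ('g'): repeat (last at 5), move window start to 6
  Position 6 ('g'): window [6,6] length 1
Longest substring with no repeats: "dhecg" with length 5

5
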